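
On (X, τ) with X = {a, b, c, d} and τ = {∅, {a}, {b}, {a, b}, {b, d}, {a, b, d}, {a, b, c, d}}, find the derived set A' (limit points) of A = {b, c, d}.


A' = {c, d}

For each x ∈ X, list the open sets U ∈ τ with x ∈ U, then check whether U ∩ (A ∖ {x}) ≠ ∅ for every such U.
  x = a: open {a} ∋ x has {a} ∩ (A ∖ {a}) = ∅, so x is NOT a limit point.
  x = b: open {b} ∋ x has {b} ∩ (A ∖ {b}) = ∅, so x is NOT a limit point.
  x = c: opens ∋ x are {a, b, c, d}; each meets A ∖ {c}, so x IS a limit point.
  x = d: opens ∋ x are {b, d}, {a, b, d}, {a, b, c, d}; each meets A ∖ {d}, so x IS a limit point.
Collecting: A' = {c, d}.


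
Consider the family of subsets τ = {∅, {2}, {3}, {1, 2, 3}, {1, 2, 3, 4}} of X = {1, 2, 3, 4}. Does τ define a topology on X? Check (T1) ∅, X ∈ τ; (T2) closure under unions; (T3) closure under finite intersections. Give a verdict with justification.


τ is NOT a topology on X.

Axiom (T1): ∅ ∈ τ? Yes; X ∈ τ? Yes.
Axiom (T2/T3): check pairwise unions and intersections of members of τ.
Counterexample for (T2): {2} ∪ {3} = {2, 3} ∉ τ. Therefore τ is NOT a topology.


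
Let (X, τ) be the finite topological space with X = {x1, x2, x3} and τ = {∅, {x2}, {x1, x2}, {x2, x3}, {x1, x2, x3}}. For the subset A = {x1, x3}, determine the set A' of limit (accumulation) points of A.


A' = ∅

For each x ∈ X, list the open sets U ∈ τ with x ∈ U, then check whether U ∩ (A ∖ {x}) ≠ ∅ for every such U.
  x = x1: open {x1, x2} ∋ x has {x1, x2} ∩ (A ∖ {x1}) = ∅, so x is NOT a limit point.
  x = x2: open {x2} ∋ x has {x2} ∩ (A ∖ {x2}) = ∅, so x is NOT a limit point.
  x = x3: open {x2, x3} ∋ x has {x2, x3} ∩ (A ∖ {x3}) = ∅, so x is NOT a limit point.
Collecting: A' = ∅.


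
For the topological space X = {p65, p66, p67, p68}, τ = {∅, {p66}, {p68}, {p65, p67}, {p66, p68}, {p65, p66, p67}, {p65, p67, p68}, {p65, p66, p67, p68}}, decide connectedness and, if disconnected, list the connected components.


(X, τ) is disconnected; components = [{p66}, {p68}, {p65, p67}].

Find clopen sets (U ∈ τ with X ∖ U ∈ τ):
  U = ∅, X ∖ U = {p65, p66, p67, p68} — both open, so U is clopen.
  U = {p66}, X ∖ U = {p65, p67, p68} — both open, so U is clopen.
  U = {p68}, X ∖ U = {p65, p66, p67} — both open, so U is clopen.
  U = {p65, p67}, X ∖ U = {p66, p68} — both open, so U is clopen.
  U = {p66, p68}, X ∖ U = {p65, p67} — both open, so U is clopen.
  U = {p65, p66, p67}, X ∖ U = {p68} — both open, so U is clopen.
  U = {p65, p67, p68}, X ∖ U = {p66} — both open, so U is clopen.
  U = {p65, p66, p67, p68}, X ∖ U = ∅ — both open, so U is clopen.
Nontrivial clopen(s) exist: e.g. {p65, p67}. So (X, τ) is disconnected.
Compute connected components by grouping points that agree on all clopens:
  component: {p66}
  component: {p68}
  component: {p65, p67}


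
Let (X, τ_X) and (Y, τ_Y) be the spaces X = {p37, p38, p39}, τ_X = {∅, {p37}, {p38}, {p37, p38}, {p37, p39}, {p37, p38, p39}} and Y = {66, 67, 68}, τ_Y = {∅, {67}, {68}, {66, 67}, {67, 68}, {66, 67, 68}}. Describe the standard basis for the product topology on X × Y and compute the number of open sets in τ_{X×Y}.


Basis B = {∅ × ∅, {p37} × {67}, {p37} × {68}, {p38} × {67}, {p38} × {68}, {p37} × {66, 67}, {p37} × {67, 68}, {p37, p38} × {67}, {p37, p39} × {67}, {p37, p38} × {68}, {p37, p39} × {68}, {p38} × {66, 67}, {p38} × {67, 68}, {p37} × {66, 67, 68}, {p37, p38, p39} × {67}, {p37, p38, p39} × {68}, {p38} × {66, 67, 68}, {p37, p38} × {66, 67}, {p37, p39} × {66, 67}, {p37, p38} × {67, 68}, {p37, p39} × {67, 68}, {p37, p38} × {66, 67, 68}, {p37, p39} × {66, 67, 68}, {p37, p38, p39} × {66, 67}, {p37, p38, p39} × {67, 68}, {p37, p38, p39} × {66, 67, 68}}; |τ_{X×Y}| = 108.

Enumerate products U × V with U ∈ τ_X, V ∈ τ_Y (deduplicated):
  ∅ × ∅ = {} (∅)
  {p37} × {67} = {(p37,67)}
  {p37} × {68} = {(p37,68)}
  {p38} × {67} = {(p38,67)}
  {p38} × {68} = {(p38,68)}
  {p37} × {66, 67} = {(p37,66), (p37,67)}
  {p37} × {67, 68} = {(p37,67), (p37,68)}
  {p37, p38} × {67} = {(p37,67), (p38,67)}
  {p37, p39} × {67} = {(p37,67), (p39,67)}
  {p37, p38} × {68} = {(p37,68), (p38,68)}
  {p37, p39} × {68} = {(p37,68), (p39,68)}
  {p38} × {66, 67} = {(p38,66), (p38,67)}
  {p38} × {67, 68} = {(p38,67), (p38,68)}
  {p37} × {66, 67, 68} = {(p37,66), (p37,67), (p37,68)}
  {p37, p38, p39} × {67} = {(p37,67), (p38,67), (p39,67)}
  {p37, p38, p39} × {68} = {(p37,68), (p38,68), (p39,68)}
  {p38} × {66, 67, 68} = {(p38,66), (p38,67), (p38,68)}
  {p37, p38} × {66, 67} = {(p37,66), (p37,67), (p38,66), (p38,67)}
  {p37, p39} × {66, 67} = {(p37,66), (p37,67), (p39,66), (p39,67)}
  {p37, p38} × {67, 68} = {(p37,67), (p37,68), (p38,67), (p38,68)}
  {p37, p39} × {67, 68} = {(p37,67), (p37,68), (p39,67), (p39,68)}
  {p37, p38} × {66, 67, 68} = {(p37,66), (p37,67), (p37,68), (p38,66), (p38,67), (p38,68)}
  {p37, p39} × {66, 67, 68} = {(p37,66), (p37,67), (p37,68), (p39,66), (p39,67), (p39,68)}
  {p37, p38, p39} × {66, 67} = {(p37,66), (p37,67), (p38,66), (p38,67), (p39,66), (p39,67)}
  {p37, p38, p39} × {67, 68} = {(p37,67), (p37,68), (p38,67), (p38,68), (p39,67), (p39,68)}
  {p37, p38, p39} × {66, 67, 68} = {(p37,66), (p37,67), (p37,68), (p38,66), (p38,67), (p38,68), (p39,66), (p39,67), (p39,68)}
These 26 distinct sets form the basis B.
Close under arbitrary unions to get τ_{X×Y}; counting gives |τ_{X×Y}| = 108.


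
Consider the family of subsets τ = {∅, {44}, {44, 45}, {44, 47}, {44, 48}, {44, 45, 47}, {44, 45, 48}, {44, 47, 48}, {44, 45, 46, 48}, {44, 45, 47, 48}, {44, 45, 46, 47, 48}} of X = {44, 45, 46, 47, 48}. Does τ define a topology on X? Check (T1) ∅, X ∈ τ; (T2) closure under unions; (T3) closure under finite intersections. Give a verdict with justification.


τ IS a topology on X.

Axiom (T1): ∅ ∈ τ? Yes; X ∈ τ? Yes.
Axiom (T2/T3): check pairwise unions and intersections of members of τ.
All pairwise intersections and unions checked — each lies in τ. Therefore τ satisfies (T1), (T2), (T3): it IS a topology on X.


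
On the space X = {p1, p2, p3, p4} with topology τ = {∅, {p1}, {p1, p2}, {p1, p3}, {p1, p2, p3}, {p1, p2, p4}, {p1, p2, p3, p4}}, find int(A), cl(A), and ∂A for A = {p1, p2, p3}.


int(A) = {p1, p2, p3}, cl(A) = {p1, p2, p3, p4}, ∂A = {p4}.

Closed sets in (X, τ) are complements of opens:
  closed(X, τ) = {∅, {p3}, {p4}, {p2, p4}, {p3, p4}, {p2, p3, p4}, {p1, p2, p3, p4}}.
int(A) = ⋃ {U ∈ τ : U ⊆ A}. Opens contained in A: ∅, {p1}, {p1, p2}, {p1, p3}, {p1, p2, p3}.
Taking the union of these: int(A) = {p1, p2, p3}.
cl(A) = ⋂ {C closed : A ⊆ C}. Closed sets containing A: {p1, p2, p3, p4}.
Intersecting these: cl(A) = {p1, p2, p3, p4}.
∂A = cl(A) ∖ int(A) = {p1, p2, p3, p4} ∖ {p1, p2, p3} = {p4}.


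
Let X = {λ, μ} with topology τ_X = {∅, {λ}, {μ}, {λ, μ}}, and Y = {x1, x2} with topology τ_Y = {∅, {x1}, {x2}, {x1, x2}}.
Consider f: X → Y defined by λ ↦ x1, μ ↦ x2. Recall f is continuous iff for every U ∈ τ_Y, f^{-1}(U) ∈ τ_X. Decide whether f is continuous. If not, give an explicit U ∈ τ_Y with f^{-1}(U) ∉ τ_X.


f IS continuous.

Compute f^{-1}(U) for each U ∈ τ_Y:
  U = ∅: f^{-1}(U) = ∅ ∈ τ_X ✓.
  U = {x1}: f^{-1}(U) = {λ} ∈ τ_X ✓.
  U = {x2}: f^{-1}(U) = {μ} ∈ τ_X ✓.
  U = {x1, x2}: f^{-1}(U) = {λ, μ} ∈ τ_X ✓.
Every preimage lies in τ_X, so f IS continuous.


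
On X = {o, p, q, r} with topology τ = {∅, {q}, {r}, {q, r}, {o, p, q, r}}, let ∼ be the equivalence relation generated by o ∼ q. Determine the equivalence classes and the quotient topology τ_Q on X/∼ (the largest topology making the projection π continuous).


X/∼ = {[o=q], [p], [r]}; |τ_Q| = 3.

Equivalence classes: [o=q], [p], [r].
Quotient map π: X → X/∼ sends o ↦ [o=q], p ↦ [p], q ↦ [o=q], r ↦ [r].
For each subset V ⊆ X/∼, compute π^{-1}(V) ⊆ X and check whether π^{-1}(V) ∈ τ. V is open in τ_Q iff π^{-1}(V) ∈ τ.
  V = {}: π^{-1}(V) = ∅ ∈ τ ✓.
  V = {[o=q]}: π^{-1}(V) = {o, q} ∉ τ ✗.
  V = {[p]}: π^{-1}(V) = {p} ∉ τ ✗.
  V = {[o=q], [p]}: π^{-1}(V) = {o, p, q} ∉ τ ✗.
  V = {[r]}: π^{-1}(V) = {r} ∈ τ ✓.
  V = {[o=q], [r]}: π^{-1}(V) = {o, q, r} ∉ τ ✗.
  V = {[p], [r]}: π^{-1}(V) = {p, r} ∉ τ ✗.
  V = {[o=q], [p], [r]}: π^{-1}(V) = {o, p, q, r} ∈ τ ✓.
Open sets in the quotient: τ_Q = {{}, {[r]}, {[o=q], [p], [r]}} (3 elements).


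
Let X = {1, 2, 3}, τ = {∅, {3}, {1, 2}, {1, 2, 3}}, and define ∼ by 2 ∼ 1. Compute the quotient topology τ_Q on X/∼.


X/∼ = {[1=2], [3]}; |τ_Q| = 4.

Equivalence classes: [1=2], [3].
Quotient map π: X → X/∼ sends 1 ↦ [1=2], 2 ↦ [1=2], 3 ↦ [3].
For each subset V ⊆ X/∼, compute π^{-1}(V) ⊆ X and check whether π^{-1}(V) ∈ τ. V is open in τ_Q iff π^{-1}(V) ∈ τ.
  V = {}: π^{-1}(V) = ∅ ∈ τ ✓.
  V = {[1=2]}: π^{-1}(V) = {1, 2} ∈ τ ✓.
  V = {[3]}: π^{-1}(V) = {3} ∈ τ ✓.
  V = {[1=2], [3]}: π^{-1}(V) = {1, 2, 3} ∈ τ ✓.
Open sets in the quotient: τ_Q = {{}, {[1=2]}, {[3]}, {[1=2], [3]}} (4 elements).


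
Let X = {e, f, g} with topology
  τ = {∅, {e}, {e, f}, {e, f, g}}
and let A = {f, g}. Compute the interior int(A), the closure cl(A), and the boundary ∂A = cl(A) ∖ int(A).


int(A) = ∅, cl(A) = {f, g}, ∂A = {f, g}.

Closed sets in (X, τ) are complements of opens:
  closed(X, τ) = {∅, {g}, {f, g}, {e, f, g}}.
int(A) = ⋃ {U ∈ τ : U ⊆ A}. Opens contained in A: ∅.
Taking the union of these: int(A) = ∅.
cl(A) = ⋂ {C closed : A ⊆ C}. Closed sets containing A: {f, g}, {e, f, g}.
Intersecting these: cl(A) = {f, g}.
∂A = cl(A) ∖ int(A) = {f, g} ∖ ∅ = {f, g}.


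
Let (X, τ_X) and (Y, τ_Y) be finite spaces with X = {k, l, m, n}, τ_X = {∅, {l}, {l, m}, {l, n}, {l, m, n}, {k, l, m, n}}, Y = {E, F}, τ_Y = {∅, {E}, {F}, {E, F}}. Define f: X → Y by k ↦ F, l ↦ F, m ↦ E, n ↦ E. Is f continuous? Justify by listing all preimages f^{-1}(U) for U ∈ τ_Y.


f is NOT continuous.

Compute f^{-1}(U) for each U ∈ τ_Y:
  U = ∅: f^{-1}(U) = ∅ ∈ τ_X ✓.
  U = {E}: f^{-1}(U) = {m, n} ∉ τ_X ✗.
  U = {F}: f^{-1}(U) = {k, l} ∉ τ_X ✗.
  U = {E, F}: f^{-1}(U) = {k, l, m, n} ∈ τ_X ✓.
Found U = {E} with f^{-1}(U) = {m, n} not in τ_X. Therefore f is NOT continuous.


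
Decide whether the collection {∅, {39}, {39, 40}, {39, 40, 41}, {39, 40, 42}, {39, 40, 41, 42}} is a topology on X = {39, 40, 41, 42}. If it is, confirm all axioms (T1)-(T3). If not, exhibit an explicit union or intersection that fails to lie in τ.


τ IS a topology on X.

Axiom (T1): ∅ ∈ τ? Yes; X ∈ τ? Yes.
Axiom (T2/T3): check pairwise unions and intersections of members of τ.
All pairwise intersections and unions checked — each lies in τ. Therefore τ satisfies (T1), (T2), (T3): it IS a topology on X.


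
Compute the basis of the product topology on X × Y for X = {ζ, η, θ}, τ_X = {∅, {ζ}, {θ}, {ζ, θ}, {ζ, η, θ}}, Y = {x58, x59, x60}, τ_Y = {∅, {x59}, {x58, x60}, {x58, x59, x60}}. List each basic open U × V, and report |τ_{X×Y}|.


Basis B = {∅ × ∅, {ζ} × {x59}, {θ} × {x59}, {ζ} × {x58, x60}, {ζ, θ} × {x59}, {θ} × {x58, x60}, {ζ} × {x58, x59, x60}, {ζ, η, θ} × {x59}, {θ} × {x58, x59, x60}, {ζ, θ} × {x58, x60}, {ζ, θ} × {x58, x59, x60}, {ζ, η, θ} × {x58, x60}, {ζ, η, θ} × {x58, x59, x60}}; |τ_{X×Y}| = 25.

Enumerate products U × V with U ∈ τ_X, V ∈ τ_Y (deduplicated):
  ∅ × ∅ = {} (∅)
  {ζ} × {x59} = {(ζ,x59)}
  {θ} × {x59} = {(θ,x59)}
  {ζ} × {x58, x60} = {(ζ,x58), (ζ,x60)}
  {ζ, θ} × {x59} = {(ζ,x59), (θ,x59)}
  {θ} × {x58, x60} = {(θ,x58), (θ,x60)}
  {ζ} × {x58, x59, x60} = {(ζ,x58), (ζ,x59), (ζ,x60)}
  {ζ, η, θ} × {x59} = {(ζ,x59), (η,x59), (θ,x59)}
  {θ} × {x58, x59, x60} = {(θ,x58), (θ,x59), (θ,x60)}
  {ζ, θ} × {x58, x60} = {(ζ,x58), (ζ,x60), (θ,x58), (θ,x60)}
  {ζ, θ} × {x58, x59, x60} = {(ζ,x58), (ζ,x59), (ζ,x60), (θ,x58), (θ,x59), (θ,x60)}
  {ζ, η, θ} × {x58, x60} = {(ζ,x58), (ζ,x60), (η,x58), (η,x60), (θ,x58), (θ,x60)}
  {ζ, η, θ} × {x58, x59, x60} = {(ζ,x58), (ζ,x59), (ζ,x60), (η,x58), (η,x59), (η,x60), (θ,x58), (θ,x59), (θ,x60)}
These 13 distinct sets form the basis B.
Close under arbitrary unions to get τ_{X×Y}; counting gives |τ_{X×Y}| = 25.


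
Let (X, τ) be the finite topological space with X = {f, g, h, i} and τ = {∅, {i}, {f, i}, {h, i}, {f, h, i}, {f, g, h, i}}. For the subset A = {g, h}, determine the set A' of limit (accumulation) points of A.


A' = {g}

For each x ∈ X, list the open sets U ∈ τ with x ∈ U, then check whether U ∩ (A ∖ {x}) ≠ ∅ for every such U.
  x = f: open {f, i} ∋ x has {f, i} ∩ (A ∖ {f}) = ∅, so x is NOT a limit point.
  x = g: opens ∋ x are {f, g, h, i}; each meets A ∖ {g}, so x IS a limit point.
  x = h: open {h, i} ∋ x has {h, i} ∩ (A ∖ {h}) = ∅, so x is NOT a limit point.
  x = i: open {i} ∋ x has {i} ∩ (A ∖ {i}) = ∅, so x is NOT a limit point.
Collecting: A' = {g}.


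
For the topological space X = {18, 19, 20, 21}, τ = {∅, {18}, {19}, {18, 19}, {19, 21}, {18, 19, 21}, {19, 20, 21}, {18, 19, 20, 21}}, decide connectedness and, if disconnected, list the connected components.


(X, τ) is disconnected; components = [{18}, {19, 20, 21}].

Find clopen sets (U ∈ τ with X ∖ U ∈ τ):
  U = ∅, X ∖ U = {18, 19, 20, 21} — both open, so U is clopen.
  U = {18}, X ∖ U = {19, 20, 21} — both open, so U is clopen.
  U = {19, 20, 21}, X ∖ U = {18} — both open, so U is clopen.
  U = {18, 19, 20, 21}, X ∖ U = ∅ — both open, so U is clopen.
Nontrivial clopen(s) exist: e.g. {18}. So (X, τ) is disconnected.
Compute connected components by grouping points that agree on all clopens:
  component: {18}
  component: {19, 20, 21}


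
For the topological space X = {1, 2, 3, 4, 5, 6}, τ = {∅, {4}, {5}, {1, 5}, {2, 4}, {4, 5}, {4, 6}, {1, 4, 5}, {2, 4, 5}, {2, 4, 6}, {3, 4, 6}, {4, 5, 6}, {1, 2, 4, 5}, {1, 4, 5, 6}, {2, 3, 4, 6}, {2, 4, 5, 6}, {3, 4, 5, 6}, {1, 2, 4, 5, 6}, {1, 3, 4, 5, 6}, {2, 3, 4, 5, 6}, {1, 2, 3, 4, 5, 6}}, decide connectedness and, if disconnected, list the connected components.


(X, τ) is disconnected; components = [{1, 5}, {2, 3, 4, 6}].

Find clopen sets (U ∈ τ with X ∖ U ∈ τ):
  U = ∅, X ∖ U = {1, 2, 3, 4, 5, 6} — both open, so U is clopen.
  U = {1, 5}, X ∖ U = {2, 3, 4, 6} — both open, so U is clopen.
  U = {2, 3, 4, 6}, X ∖ U = {1, 5} — both open, so U is clopen.
  U = {1, 2, 3, 4, 5, 6}, X ∖ U = ∅ — both open, so U is clopen.
Nontrivial clopen(s) exist: e.g. {2, 3, 4, 6}. So (X, τ) is disconnected.
Compute connected components by grouping points that agree on all clopens:
  component: {1, 5}
  component: {2, 3, 4, 6}


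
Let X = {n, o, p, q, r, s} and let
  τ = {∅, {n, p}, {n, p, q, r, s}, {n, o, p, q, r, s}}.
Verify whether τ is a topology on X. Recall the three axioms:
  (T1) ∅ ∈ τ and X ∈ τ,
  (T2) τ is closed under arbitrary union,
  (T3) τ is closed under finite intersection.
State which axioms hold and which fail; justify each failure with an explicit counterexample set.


τ IS a topology on X.

Axiom (T1): ∅ ∈ τ? Yes; X ∈ τ? Yes.
Axiom (T2/T3): check pairwise unions and intersections of members of τ.
All pairwise intersections and unions checked — each lies in τ. Therefore τ satisfies (T1), (T2), (T3): it IS a topology on X.


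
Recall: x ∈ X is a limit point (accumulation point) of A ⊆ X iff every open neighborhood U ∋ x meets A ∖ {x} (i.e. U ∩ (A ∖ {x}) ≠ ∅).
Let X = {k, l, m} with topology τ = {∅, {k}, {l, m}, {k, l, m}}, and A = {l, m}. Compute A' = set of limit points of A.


A' = {l, m}

For each x ∈ X, list the open sets U ∈ τ with x ∈ U, then check whether U ∩ (A ∖ {x}) ≠ ∅ for every such U.
  x = k: open {k} ∋ x has {k} ∩ (A ∖ {k}) = ∅, so x is NOT a limit point.
  x = l: opens ∋ x are {l, m}, {k, l, m}; each meets A ∖ {l}, so x IS a limit point.
  x = m: opens ∋ x are {l, m}, {k, l, m}; each meets A ∖ {m}, so x IS a limit point.
Collecting: A' = {l, m}.


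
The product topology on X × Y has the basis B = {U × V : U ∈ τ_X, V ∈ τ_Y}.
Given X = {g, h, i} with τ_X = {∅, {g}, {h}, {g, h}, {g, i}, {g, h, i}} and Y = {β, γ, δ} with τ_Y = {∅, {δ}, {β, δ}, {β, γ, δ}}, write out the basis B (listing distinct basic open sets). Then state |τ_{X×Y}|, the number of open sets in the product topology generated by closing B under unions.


Basis B = {∅ × ∅, {g} × {δ}, {h} × {δ}, {g} × {β, δ}, {g, h} × {δ}, {g, i} × {δ}, {h} × {β, δ}, {g} × {β, γ, δ}, {g, h, i} × {δ}, {h} × {β, γ, δ}, {g, h} × {β, δ}, {g, i} × {β, δ}, {g, h} × {β, γ, δ}, {g, i} × {β, γ, δ}, {g, h, i} × {β, δ}, {g, h, i} × {β, γ, δ}}; |τ_{X×Y}| = 40.

Enumerate products U × V with U ∈ τ_X, V ∈ τ_Y (deduplicated):
  ∅ × ∅ = {} (∅)
  {g} × {δ} = {(g,δ)}
  {h} × {δ} = {(h,δ)}
  {g} × {β, δ} = {(g,β), (g,δ)}
  {g, h} × {δ} = {(g,δ), (h,δ)}
  {g, i} × {δ} = {(g,δ), (i,δ)}
  {h} × {β, δ} = {(h,β), (h,δ)}
  {g} × {β, γ, δ} = {(g,β), (g,γ), (g,δ)}
  {g, h, i} × {δ} = {(g,δ), (h,δ), (i,δ)}
  {h} × {β, γ, δ} = {(h,β), (h,γ), (h,δ)}
  {g, h} × {β, δ} = {(g,β), (g,δ), (h,β), (h,δ)}
  {g, i} × {β, δ} = {(g,β), (g,δ), (i,β), (i,δ)}
  {g, h} × {β, γ, δ} = {(g,β), (g,γ), (g,δ), (h,β), (h,γ), (h,δ)}
  {g, i} × {β, γ, δ} = {(g,β), (g,γ), (g,δ), (i,β), (i,γ), (i,δ)}
  {g, h, i} × {β, δ} = {(g,β), (g,δ), (h,β), (h,δ), (i,β), (i,δ)}
  {g, h, i} × {β, γ, δ} = {(g,β), (g,γ), (g,δ), (h,β), (h,γ), (h,δ), (i,β), (i,γ), (i,δ)}
These 16 distinct sets form the basis B.
Close under arbitrary unions to get τ_{X×Y}; counting gives |τ_{X×Y}| = 40.


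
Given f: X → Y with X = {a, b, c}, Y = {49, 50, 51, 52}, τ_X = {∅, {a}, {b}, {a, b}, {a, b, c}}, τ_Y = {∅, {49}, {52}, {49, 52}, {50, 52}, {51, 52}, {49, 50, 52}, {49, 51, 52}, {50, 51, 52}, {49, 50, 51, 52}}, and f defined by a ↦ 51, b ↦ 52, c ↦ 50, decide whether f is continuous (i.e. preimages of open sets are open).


f is NOT continuous.

Compute f^{-1}(U) for each U ∈ τ_Y:
  U = ∅: f^{-1}(U) = ∅ ∈ τ_X ✓.
  U = {49}: f^{-1}(U) = ∅ ∈ τ_X ✓.
  U = {52}: f^{-1}(U) = {b} ∈ τ_X ✓.
  U = {49, 52}: f^{-1}(U) = {b} ∈ τ_X ✓.
  U = {50, 52}: f^{-1}(U) = {b, c} ∉ τ_X ✗.
  U = {51, 52}: f^{-1}(U) = {a, b} ∈ τ_X ✓.
  U = {49, 50, 52}: f^{-1}(U) = {b, c} ∉ τ_X ✗.
  U = {49, 51, 52}: f^{-1}(U) = {a, b} ∈ τ_X ✓.
  U = {50, 51, 52}: f^{-1}(U) = {a, b, c} ∈ τ_X ✓.
  U = {49, 50, 51, 52}: f^{-1}(U) = {a, b, c} ∈ τ_X ✓.
Found U = {50, 52} with f^{-1}(U) = {b, c} not in τ_X. Therefore f is NOT continuous.


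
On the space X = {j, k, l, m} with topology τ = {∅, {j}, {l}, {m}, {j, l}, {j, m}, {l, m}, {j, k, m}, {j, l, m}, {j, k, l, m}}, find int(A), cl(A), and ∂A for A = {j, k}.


int(A) = {j}, cl(A) = {j, k}, ∂A = {k}.

Closed sets in (X, τ) are complements of opens:
  closed(X, τ) = {∅, {k}, {l}, {j, k}, {k, l}, {k, m}, {j, k, l}, {j, k, m}, {k, l, m}, {j, k, l, m}}.
int(A) = ⋃ {U ∈ τ : U ⊆ A}. Opens contained in A: ∅, {j}.
Taking the union of these: int(A) = {j}.
cl(A) = ⋂ {C closed : A ⊆ C}. Closed sets containing A: {j, k}, {j, k, l}, {j, k, m}, {j, k, l, m}.
Intersecting these: cl(A) = {j, k}.
∂A = cl(A) ∖ int(A) = {j, k} ∖ {j} = {k}.


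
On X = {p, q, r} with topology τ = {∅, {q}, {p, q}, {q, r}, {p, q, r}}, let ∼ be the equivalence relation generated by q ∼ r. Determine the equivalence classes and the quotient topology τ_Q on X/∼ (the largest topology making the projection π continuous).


X/∼ = {[p], [q=r]}; |τ_Q| = 3.

Equivalence classes: [p], [q=r].
Quotient map π: X → X/∼ sends p ↦ [p], q ↦ [q=r], r ↦ [q=r].
For each subset V ⊆ X/∼, compute π^{-1}(V) ⊆ X and check whether π^{-1}(V) ∈ τ. V is open in τ_Q iff π^{-1}(V) ∈ τ.
  V = {}: π^{-1}(V) = ∅ ∈ τ ✓.
  V = {[p]}: π^{-1}(V) = {p} ∉ τ ✗.
  V = {[q=r]}: π^{-1}(V) = {q, r} ∈ τ ✓.
  V = {[p], [q=r]}: π^{-1}(V) = {p, q, r} ∈ τ ✓.
Open sets in the quotient: τ_Q = {{}, {[q=r]}, {[p], [q=r]}} (3 elements).


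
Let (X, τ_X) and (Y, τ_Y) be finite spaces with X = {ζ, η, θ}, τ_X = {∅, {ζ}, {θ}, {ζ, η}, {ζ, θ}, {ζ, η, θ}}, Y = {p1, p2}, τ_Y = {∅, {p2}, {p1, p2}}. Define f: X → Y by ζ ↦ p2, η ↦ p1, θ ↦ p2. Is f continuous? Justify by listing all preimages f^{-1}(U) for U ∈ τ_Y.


f IS continuous.

Compute f^{-1}(U) for each U ∈ τ_Y:
  U = ∅: f^{-1}(U) = ∅ ∈ τ_X ✓.
  U = {p2}: f^{-1}(U) = {ζ, θ} ∈ τ_X ✓.
  U = {p1, p2}: f^{-1}(U) = {ζ, η, θ} ∈ τ_X ✓.
Every preimage lies in τ_X, so f IS continuous.


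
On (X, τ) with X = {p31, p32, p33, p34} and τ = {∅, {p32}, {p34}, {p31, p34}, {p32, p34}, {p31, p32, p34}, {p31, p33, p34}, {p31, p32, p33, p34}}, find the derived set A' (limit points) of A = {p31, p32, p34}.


A' = {p31, p33}

For each x ∈ X, list the open sets U ∈ τ with x ∈ U, then check whether U ∩ (A ∖ {x}) ≠ ∅ for every such U.
  x = p31: opens ∋ x are {p31, p34}, {p31, p32, p34}, {p31, p33, p34}, {p31, p32, p33, p34}; each meets A ∖ {p31}, so x IS a limit point.
  x = p32: open {p32} ∋ x has {p32} ∩ (A ∖ {p32}) = ∅, so x is NOT a limit point.
  x = p33: opens ∋ x are {p31, p33, p34}, {p31, p32, p33, p34}; each meets A ∖ {p33}, so x IS a limit point.
  x = p34: open {p34} ∋ x has {p34} ∩ (A ∖ {p34}) = ∅, so x is NOT a limit point.
Collecting: A' = {p31, p33}.


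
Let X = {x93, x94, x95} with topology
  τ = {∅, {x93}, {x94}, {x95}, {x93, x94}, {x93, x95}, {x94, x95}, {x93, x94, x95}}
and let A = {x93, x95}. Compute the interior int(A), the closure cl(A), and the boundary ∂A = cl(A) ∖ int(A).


int(A) = {x93, x95}, cl(A) = {x93, x95}, ∂A = ∅.

Closed sets in (X, τ) are complements of opens:
  closed(X, τ) = {∅, {x93}, {x94}, {x95}, {x93, x94}, {x93, x95}, {x94, x95}, {x93, x94, x95}}.
int(A) = ⋃ {U ∈ τ : U ⊆ A}. Opens contained in A: ∅, {x93}, {x95}, {x93, x95}.
Taking the union of these: int(A) = {x93, x95}.
cl(A) = ⋂ {C closed : A ⊆ C}. Closed sets containing A: {x93, x95}, {x93, x94, x95}.
Intersecting these: cl(A) = {x93, x95}.
∂A = cl(A) ∖ int(A) = {x93, x95} ∖ {x93, x95} = ∅.


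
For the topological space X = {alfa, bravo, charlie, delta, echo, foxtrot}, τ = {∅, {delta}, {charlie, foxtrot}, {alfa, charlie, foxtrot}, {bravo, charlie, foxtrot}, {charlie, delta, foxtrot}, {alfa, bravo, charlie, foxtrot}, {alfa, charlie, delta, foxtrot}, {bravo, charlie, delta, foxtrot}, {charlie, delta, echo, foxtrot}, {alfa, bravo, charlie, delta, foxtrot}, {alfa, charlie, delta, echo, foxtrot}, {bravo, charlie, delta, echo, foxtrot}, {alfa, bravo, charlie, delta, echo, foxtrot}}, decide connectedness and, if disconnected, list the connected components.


(X, τ) is connected.

Find clopen sets (U ∈ τ with X ∖ U ∈ τ):
  U = ∅, X ∖ U = {alfa, bravo, charlie, delta, echo, foxtrot} — both open, so U is clopen.
  U = {alfa, bravo, charlie, delta, echo, foxtrot}, X ∖ U = ∅ — both open, so U is clopen.
Only trivial clopens (∅ and X) exist, so (X, τ) is connected.
Compute connected components by grouping points that agree on all clopens:
  component: {alfa, bravo, charlie, delta, echo, foxtrot}


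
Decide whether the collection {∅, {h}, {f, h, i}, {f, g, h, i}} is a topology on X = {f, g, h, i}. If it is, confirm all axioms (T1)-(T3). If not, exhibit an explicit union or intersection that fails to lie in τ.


τ IS a topology on X.

Axiom (T1): ∅ ∈ τ? Yes; X ∈ τ? Yes.
Axiom (T2/T3): check pairwise unions and intersections of members of τ.
All pairwise intersections and unions checked — each lies in τ. Therefore τ satisfies (T1), (T2), (T3): it IS a topology on X.


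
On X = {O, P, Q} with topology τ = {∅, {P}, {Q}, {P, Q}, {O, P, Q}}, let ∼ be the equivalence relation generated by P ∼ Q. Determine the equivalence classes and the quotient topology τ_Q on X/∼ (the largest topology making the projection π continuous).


X/∼ = {[O], [P=Q]}; |τ_Q| = 3.

Equivalence classes: [O], [P=Q].
Quotient map π: X → X/∼ sends O ↦ [O], P ↦ [P=Q], Q ↦ [P=Q].
For each subset V ⊆ X/∼, compute π^{-1}(V) ⊆ X and check whether π^{-1}(V) ∈ τ. V is open in τ_Q iff π^{-1}(V) ∈ τ.
  V = {}: π^{-1}(V) = ∅ ∈ τ ✓.
  V = {[O]}: π^{-1}(V) = {O} ∉ τ ✗.
  V = {[P=Q]}: π^{-1}(V) = {P, Q} ∈ τ ✓.
  V = {[O], [P=Q]}: π^{-1}(V) = {O, P, Q} ∈ τ ✓.
Open sets in the quotient: τ_Q = {{}, {[P=Q]}, {[O], [P=Q]}} (3 elements).


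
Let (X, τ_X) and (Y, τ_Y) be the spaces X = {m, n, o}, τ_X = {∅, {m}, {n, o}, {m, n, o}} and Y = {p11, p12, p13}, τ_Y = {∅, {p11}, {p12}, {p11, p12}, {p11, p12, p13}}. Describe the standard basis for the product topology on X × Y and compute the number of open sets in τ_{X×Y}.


Basis B = {∅ × ∅, {m} × {p11}, {m} × {p12}, {m} × {p11, p12}, {n, o} × {p11}, {n, o} × {p12}, {m} × {p11, p12, p13}, {m, n, o} × {p11}, {m, n, o} × {p12}, {n, o} × {p11, p12}, {m, n, o} × {p11, p12}, {n, o} × {p11, p12, p13}, {m, n, o} × {p11, p12, p13}}; |τ_{X×Y}| = 25.

Enumerate products U × V with U ∈ τ_X, V ∈ τ_Y (deduplicated):
  ∅ × ∅ = {} (∅)
  {m} × {p11} = {(m,p11)}
  {m} × {p12} = {(m,p12)}
  {m} × {p11, p12} = {(m,p11), (m,p12)}
  {n, o} × {p11} = {(n,p11), (o,p11)}
  {n, o} × {p12} = {(n,p12), (o,p12)}
  {m} × {p11, p12, p13} = {(m,p11), (m,p12), (m,p13)}
  {m, n, o} × {p11} = {(m,p11), (n,p11), (o,p11)}
  {m, n, o} × {p12} = {(m,p12), (n,p12), (o,p12)}
  {n, o} × {p11, p12} = {(n,p11), (n,p12), (o,p11), (o,p12)}
  {m, n, o} × {p11, p12} = {(m,p11), (m,p12), (n,p11), (n,p12), (o,p11), (o,p12)}
  {n, o} × {p11, p12, p13} = {(n,p11), (n,p12), (n,p13), (o,p11), (o,p12), (o,p13)}
  {m, n, o} × {p11, p12, p13} = {(m,p11), (m,p12), (m,p13), (n,p11), (n,p12), (n,p13), (o,p11), (o,p12), (o,p13)}
These 13 distinct sets form the basis B.
Close under arbitrary unions to get τ_{X×Y}; counting gives |τ_{X×Y}| = 25.


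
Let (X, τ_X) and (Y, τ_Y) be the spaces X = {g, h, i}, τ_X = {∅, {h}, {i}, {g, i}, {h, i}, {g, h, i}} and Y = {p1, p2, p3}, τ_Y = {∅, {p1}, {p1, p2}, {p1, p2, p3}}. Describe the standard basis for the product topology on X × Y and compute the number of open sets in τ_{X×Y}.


Basis B = {∅ × ∅, {h} × {p1}, {i} × {p1}, {g, i} × {p1}, {h} × {p1, p2}, {h, i} × {p1}, {i} × {p1, p2}, {g, h, i} × {p1}, {h} × {p1, p2, p3}, {i} × {p1, p2, p3}, {g, i} × {p1, p2}, {h, i} × {p1, p2}, {g, i} × {p1, p2, p3}, {g, h, i} × {p1, p2}, {h, i} × {p1, p2, p3}, {g, h, i} × {p1, p2, p3}}; |τ_{X×Y}| = 40.

Enumerate products U × V with U ∈ τ_X, V ∈ τ_Y (deduplicated):
  ∅ × ∅ = {} (∅)
  {h} × {p1} = {(h,p1)}
  {i} × {p1} = {(i,p1)}
  {g, i} × {p1} = {(g,p1), (i,p1)}
  {h} × {p1, p2} = {(h,p1), (h,p2)}
  {h, i} × {p1} = {(h,p1), (i,p1)}
  {i} × {p1, p2} = {(i,p1), (i,p2)}
  {g, h, i} × {p1} = {(g,p1), (h,p1), (i,p1)}
  {h} × {p1, p2, p3} = {(h,p1), (h,p2), (h,p3)}
  {i} × {p1, p2, p3} = {(i,p1), (i,p2), (i,p3)}
  {g, i} × {p1, p2} = {(g,p1), (g,p2), (i,p1), (i,p2)}
  {h, i} × {p1, p2} = {(h,p1), (h,p2), (i,p1), (i,p2)}
  {g, i} × {p1, p2, p3} = {(g,p1), (g,p2), (g,p3), (i,p1), (i,p2), (i,p3)}
  {g, h, i} × {p1, p2} = {(g,p1), (g,p2), (h,p1), (h,p2), (i,p1), (i,p2)}
  {h, i} × {p1, p2, p3} = {(h,p1), (h,p2), (h,p3), (i,p1), (i,p2), (i,p3)}
  {g, h, i} × {p1, p2, p3} = {(g,p1), (g,p2), (g,p3), (h,p1), (h,p2), (h,p3), (i,p1), (i,p2), (i,p3)}
These 16 distinct sets form the basis B.
Close under arbitrary unions to get τ_{X×Y}; counting gives |τ_{X×Y}| = 40.


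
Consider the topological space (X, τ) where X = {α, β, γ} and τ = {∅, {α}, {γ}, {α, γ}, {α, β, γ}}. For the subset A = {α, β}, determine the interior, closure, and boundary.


int(A) = {α}, cl(A) = {α, β}, ∂A = {β}.

Closed sets in (X, τ) are complements of opens:
  closed(X, τ) = {∅, {β}, {α, β}, {β, γ}, {α, β, γ}}.
int(A) = ⋃ {U ∈ τ : U ⊆ A}. Opens contained in A: ∅, {α}.
Taking the union of these: int(A) = {α}.
cl(A) = ⋂ {C closed : A ⊆ C}. Closed sets containing A: {α, β}, {α, β, γ}.
Intersecting these: cl(A) = {α, β}.
∂A = cl(A) ∖ int(A) = {α, β} ∖ {α} = {β}.


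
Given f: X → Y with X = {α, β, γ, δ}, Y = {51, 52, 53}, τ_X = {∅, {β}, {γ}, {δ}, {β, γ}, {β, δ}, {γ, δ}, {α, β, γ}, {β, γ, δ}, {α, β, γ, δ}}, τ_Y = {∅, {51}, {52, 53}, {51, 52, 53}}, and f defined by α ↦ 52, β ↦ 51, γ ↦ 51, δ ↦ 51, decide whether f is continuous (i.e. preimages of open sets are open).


f is NOT continuous.

Compute f^{-1}(U) for each U ∈ τ_Y:
  U = ∅: f^{-1}(U) = ∅ ∈ τ_X ✓.
  U = {51}: f^{-1}(U) = {β, γ, δ} ∈ τ_X ✓.
  U = {52, 53}: f^{-1}(U) = {α} ∉ τ_X ✗.
  U = {51, 52, 53}: f^{-1}(U) = {α, β, γ, δ} ∈ τ_X ✓.
Found U = {52, 53} with f^{-1}(U) = {α} not in τ_X. Therefore f is NOT continuous.


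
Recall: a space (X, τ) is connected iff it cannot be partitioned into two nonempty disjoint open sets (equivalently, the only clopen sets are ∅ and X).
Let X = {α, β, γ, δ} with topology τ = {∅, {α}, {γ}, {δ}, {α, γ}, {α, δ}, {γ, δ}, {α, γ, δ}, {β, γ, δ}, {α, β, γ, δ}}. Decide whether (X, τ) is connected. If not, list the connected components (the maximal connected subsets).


(X, τ) is disconnected; components = [{α}, {β, γ, δ}].

Find clopen sets (U ∈ τ with X ∖ U ∈ τ):
  U = ∅, X ∖ U = {α, β, γ, δ} — both open, so U is clopen.
  U = {α}, X ∖ U = {β, γ, δ} — both open, so U is clopen.
  U = {β, γ, δ}, X ∖ U = {α} — both open, so U is clopen.
  U = {α, β, γ, δ}, X ∖ U = ∅ — both open, so U is clopen.
Nontrivial clopen(s) exist: e.g. {β, γ, δ}. So (X, τ) is disconnected.
Compute connected components by grouping points that agree on all clopens:
  component: {α}
  component: {β, γ, δ}


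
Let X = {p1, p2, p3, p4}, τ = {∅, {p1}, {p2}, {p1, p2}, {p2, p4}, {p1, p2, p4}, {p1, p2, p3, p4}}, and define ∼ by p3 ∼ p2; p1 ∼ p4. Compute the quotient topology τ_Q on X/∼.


X/∼ = {[p1=p4], [p2=p3]}; |τ_Q| = 2.

Equivalence classes: [p1=p4], [p2=p3].
Quotient map π: X → X/∼ sends p1 ↦ [p1=p4], p2 ↦ [p2=p3], p3 ↦ [p2=p3], p4 ↦ [p1=p4].
For each subset V ⊆ X/∼, compute π^{-1}(V) ⊆ X and check whether π^{-1}(V) ∈ τ. V is open in τ_Q iff π^{-1}(V) ∈ τ.
  V = {}: π^{-1}(V) = ∅ ∈ τ ✓.
  V = {[p1=p4]}: π^{-1}(V) = {p1, p4} ∉ τ ✗.
  V = {[p2=p3]}: π^{-1}(V) = {p2, p3} ∉ τ ✗.
  V = {[p1=p4], [p2=p3]}: π^{-1}(V) = {p1, p2, p3, p4} ∈ τ ✓.
Open sets in the quotient: τ_Q = {{}, {[p1=p4], [p2=p3]}} (2 elements).


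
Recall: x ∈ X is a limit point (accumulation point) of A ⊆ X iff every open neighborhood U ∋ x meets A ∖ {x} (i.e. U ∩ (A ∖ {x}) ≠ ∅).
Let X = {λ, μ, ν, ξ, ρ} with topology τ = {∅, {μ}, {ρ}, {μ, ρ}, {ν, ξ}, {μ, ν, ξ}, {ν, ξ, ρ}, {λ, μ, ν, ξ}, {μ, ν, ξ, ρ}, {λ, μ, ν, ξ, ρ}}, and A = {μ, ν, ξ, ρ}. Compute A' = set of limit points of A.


A' = {λ, ν, ξ}

For each x ∈ X, list the open sets U ∈ τ with x ∈ U, then check whether U ∩ (A ∖ {x}) ≠ ∅ for every such U.
  x = λ: opens ∋ x are {λ, μ, ν, ξ}, {λ, μ, ν, ξ, ρ}; each meets A ∖ {λ}, so x IS a limit point.
  x = μ: open {μ} ∋ x has {μ} ∩ (A ∖ {μ}) = ∅, so x is NOT a limit point.
  x = ν: opens ∋ x are {ν, ξ}, {μ, ν, ξ}, {ν, ξ, ρ}, {λ, μ, ν, ξ}, {μ, ν, ξ, ρ}, {λ, μ, ν, ξ, ρ}; each meets A ∖ {ν}, so x IS a limit point.
  x = ξ: opens ∋ x are {ν, ξ}, {μ, ν, ξ}, {ν, ξ, ρ}, {λ, μ, ν, ξ}, {μ, ν, ξ, ρ}, {λ, μ, ν, ξ, ρ}; each meets A ∖ {ξ}, so x IS a limit point.
  x = ρ: open {ρ} ∋ x has {ρ} ∩ (A ∖ {ρ}) = ∅, so x is NOT a limit point.
Collecting: A' = {λ, ν, ξ}.


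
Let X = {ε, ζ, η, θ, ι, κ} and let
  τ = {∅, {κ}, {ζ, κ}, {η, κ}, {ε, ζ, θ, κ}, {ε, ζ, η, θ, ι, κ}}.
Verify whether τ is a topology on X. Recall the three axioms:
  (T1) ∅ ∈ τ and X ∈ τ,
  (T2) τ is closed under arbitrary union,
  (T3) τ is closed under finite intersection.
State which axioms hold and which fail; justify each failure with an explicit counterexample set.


τ is NOT a topology on X.

Axiom (T1): ∅ ∈ τ? Yes; X ∈ τ? Yes.
Axiom (T2/T3): check pairwise unions and intersections of members of τ.
Counterexample for (T2): {ζ, κ} ∪ {η, κ} = {ζ, η, κ} ∉ τ. Therefore τ is NOT a topology.


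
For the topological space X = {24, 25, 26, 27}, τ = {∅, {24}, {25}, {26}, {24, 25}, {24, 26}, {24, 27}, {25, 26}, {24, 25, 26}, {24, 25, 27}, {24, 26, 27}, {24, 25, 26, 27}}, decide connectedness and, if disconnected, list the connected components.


(X, τ) is disconnected; components = [{25}, {26}, {24, 27}].

Find clopen sets (U ∈ τ with X ∖ U ∈ τ):
  U = ∅, X ∖ U = {24, 25, 26, 27} — both open, so U is clopen.
  U = {25}, X ∖ U = {24, 26, 27} — both open, so U is clopen.
  U = {26}, X ∖ U = {24, 25, 27} — both open, so U is clopen.
  U = {24, 27}, X ∖ U = {25, 26} — both open, so U is clopen.
  U = {25, 26}, X ∖ U = {24, 27} — both open, so U is clopen.
  U = {24, 25, 27}, X ∖ U = {26} — both open, so U is clopen.
  U = {24, 26, 27}, X ∖ U = {25} — both open, so U is clopen.
  U = {24, 25, 26, 27}, X ∖ U = ∅ — both open, so U is clopen.
Nontrivial clopen(s) exist: e.g. {25, 26}. So (X, τ) is disconnected.
Compute connected components by grouping points that agree on all clopens:
  component: {25}
  component: {26}
  component: {24, 27}


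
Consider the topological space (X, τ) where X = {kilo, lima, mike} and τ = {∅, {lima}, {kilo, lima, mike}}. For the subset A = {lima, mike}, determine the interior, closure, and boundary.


int(A) = {lima}, cl(A) = {kilo, lima, mike}, ∂A = {kilo, mike}.

Closed sets in (X, τ) are complements of opens:
  closed(X, τ) = {∅, {kilo, mike}, {kilo, lima, mike}}.
int(A) = ⋃ {U ∈ τ : U ⊆ A}. Opens contained in A: ∅, {lima}.
Taking the union of these: int(A) = {lima}.
cl(A) = ⋂ {C closed : A ⊆ C}. Closed sets containing A: {kilo, lima, mike}.
Intersecting these: cl(A) = {kilo, lima, mike}.
∂A = cl(A) ∖ int(A) = {kilo, lima, mike} ∖ {lima} = {kilo, mike}.


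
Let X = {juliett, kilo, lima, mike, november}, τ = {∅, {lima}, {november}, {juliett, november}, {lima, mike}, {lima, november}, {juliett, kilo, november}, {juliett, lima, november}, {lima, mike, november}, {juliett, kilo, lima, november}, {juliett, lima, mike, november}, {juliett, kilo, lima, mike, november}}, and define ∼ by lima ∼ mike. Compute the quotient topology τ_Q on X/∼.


X/∼ = {[juliett], [kilo], [lima=mike], [november]}; |τ_Q| = 8.

Equivalence classes: [juliett], [kilo], [lima=mike], [november].
Quotient map π: X → X/∼ sends juliett ↦ [juliett], kilo ↦ [kilo], lima ↦ [lima=mike], mike ↦ [lima=mike], november ↦ [november].
For each subset V ⊆ X/∼, compute π^{-1}(V) ⊆ X and check whether π^{-1}(V) ∈ τ. V is open in τ_Q iff π^{-1}(V) ∈ τ.
  V = {}: π^{-1}(V) = ∅ ∈ τ ✓.
  V = {[juliett]}: π^{-1}(V) = {juliett} ∉ τ ✗.
  V = {[kilo]}: π^{-1}(V) = {kilo} ∉ τ ✗.
  V = {[juliett], [kilo]}: π^{-1}(V) = {juliett, kilo} ∉ τ ✗.
  V = {[lima=mike]}: π^{-1}(V) = {lima, mike} ∈ τ ✓.
  V = {[juliett], [lima=mike]}: π^{-1}(V) = {juliett, lima, mike} ∉ τ ✗.
  V = {[kilo], [lima=mike]}: π^{-1}(V) = {kilo, lima, mike} ∉ τ ✗.
  V = {[juliett], [kilo], [lima=mike]}: π^{-1}(V) = {juliett, kilo, lima, mike} ∉ τ ✗.
  V = {[november]}: π^{-1}(V) = {november} ∈ τ ✓.
  V = {[juliett], [november]}: π^{-1}(V) = {juliett, november} ∈ τ ✓.
  V = {[kilo], [november]}: π^{-1}(V) = {kilo, november} ∉ τ ✗.
  V = {[juliett], [kilo], [november]}: π^{-1}(V) = {juliett, kilo, november} ∈ τ ✓.
  V = {[lima=mike], [november]}: π^{-1}(V) = {lima, mike, november} ∈ τ ✓.
  V = {[juliett], [lima=mike], [november]}: π^{-1}(V) = {juliett, lima, mike, november} ∈ τ ✓.
  V = {[kilo], [lima=mike], [november]}: π^{-1}(V) = {kilo, lima, mike, november} ∉ τ ✗.
  V = {[juliett], [kilo], [lima=mike], [november]}: π^{-1}(V) = {juliett, kilo, lima, mike, november} ∈ τ ✓.
Open sets in the quotient: τ_Q = {{}, {[lima=mike]}, {[november]}, {[juliett], [november]}, {[juliett], [kilo], [november]}, {[lima=mike], [november]}, {[juliett], [lima=mike], [november]}, {[juliett], [kilo], [lima=mike], [november]}} (8 elements).


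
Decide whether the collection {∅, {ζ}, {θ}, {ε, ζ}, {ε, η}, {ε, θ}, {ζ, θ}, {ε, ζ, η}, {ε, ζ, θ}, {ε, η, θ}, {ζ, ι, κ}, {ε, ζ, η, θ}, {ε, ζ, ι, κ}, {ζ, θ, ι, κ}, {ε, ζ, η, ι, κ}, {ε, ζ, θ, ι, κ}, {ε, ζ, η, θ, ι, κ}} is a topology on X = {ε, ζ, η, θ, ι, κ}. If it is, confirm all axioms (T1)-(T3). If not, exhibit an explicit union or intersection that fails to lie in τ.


τ is NOT a topology on X.

Axiom (T1): ∅ ∈ τ? Yes; X ∈ τ? Yes.
Axiom (T2/T3): check pairwise unions and intersections of members of τ.
Counterexample for (T3): {ε, ζ} ∩ {ε, η} = {ε} ∉ τ. Therefore τ is NOT a topology.


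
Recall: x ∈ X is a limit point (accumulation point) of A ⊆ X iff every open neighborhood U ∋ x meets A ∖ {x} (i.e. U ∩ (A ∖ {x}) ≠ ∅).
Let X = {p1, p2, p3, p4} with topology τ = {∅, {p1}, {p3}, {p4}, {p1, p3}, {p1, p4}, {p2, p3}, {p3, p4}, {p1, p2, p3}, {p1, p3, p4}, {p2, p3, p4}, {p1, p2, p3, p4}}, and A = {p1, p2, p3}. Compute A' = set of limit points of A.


A' = {p2}

For each x ∈ X, list the open sets U ∈ τ with x ∈ U, then check whether U ∩ (A ∖ {x}) ≠ ∅ for every such U.
  x = p1: open {p1} ∋ x has {p1} ∩ (A ∖ {p1}) = ∅, so x is NOT a limit point.
  x = p2: opens ∋ x are {p2, p3}, {p1, p2, p3}, {p2, p3, p4}, {p1, p2, p3, p4}; each meets A ∖ {p2}, so x IS a limit point.
  x = p3: open {p3} ∋ x has {p3} ∩ (A ∖ {p3}) = ∅, so x is NOT a limit point.
  x = p4: open {p4} ∋ x has {p4} ∩ (A ∖ {p4}) = ∅, so x is NOT a limit point.
Collecting: A' = {p2}.


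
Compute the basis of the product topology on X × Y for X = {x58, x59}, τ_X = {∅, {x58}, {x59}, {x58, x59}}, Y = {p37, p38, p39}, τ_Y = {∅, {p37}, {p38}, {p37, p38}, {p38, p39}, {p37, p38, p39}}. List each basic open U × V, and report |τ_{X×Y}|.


Basis B = {∅ × ∅, {x58} × {p37}, {x58} × {p38}, {x59} × {p37}, {x59} × {p38}, {x58} × {p37, p38}, {x58, x59} × {p37}, {x58} × {p38, p39}, {x58, x59} × {p38}, {x59} × {p37, p38}, {x59} × {p38, p39}, {x58} × {p37, p38, p39}, {x59} × {p37, p38, p39}, {x58, x59} × {p37, p38}, {x58, x59} × {p38, p39}, {x58, x59} × {p37, p38, p39}}; |τ_{X×Y}| = 36.

Enumerate products U × V with U ∈ τ_X, V ∈ τ_Y (deduplicated):
  ∅ × ∅ = {} (∅)
  {x58} × {p37} = {(x58,p37)}
  {x58} × {p38} = {(x58,p38)}
  {x59} × {p37} = {(x59,p37)}
  {x59} × {p38} = {(x59,p38)}
  {x58} × {p37, p38} = {(x58,p37), (x58,p38)}
  {x58, x59} × {p37} = {(x58,p37), (x59,p37)}
  {x58} × {p38, p39} = {(x58,p38), (x58,p39)}
  {x58, x59} × {p38} = {(x58,p38), (x59,p38)}
  {x59} × {p37, p38} = {(x59,p37), (x59,p38)}
  {x59} × {p38, p39} = {(x59,p38), (x59,p39)}
  {x58} × {p37, p38, p39} = {(x58,p37), (x58,p38), (x58,p39)}
  {x59} × {p37, p38, p39} = {(x59,p37), (x59,p38), (x59,p39)}
  {x58, x59} × {p37, p38} = {(x58,p37), (x58,p38), (x59,p37), (x59,p38)}
  {x58, x59} × {p38, p39} = {(x58,p38), (x58,p39), (x59,p38), (x59,p39)}
  {x58, x59} × {p37, p38, p39} = {(x58,p37), (x58,p38), (x58,p39), (x59,p37), (x59,p38), (x59,p39)}
These 16 distinct sets form the basis B.
Close under arbitrary unions to get τ_{X×Y}; counting gives |τ_{X×Y}| = 36.
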